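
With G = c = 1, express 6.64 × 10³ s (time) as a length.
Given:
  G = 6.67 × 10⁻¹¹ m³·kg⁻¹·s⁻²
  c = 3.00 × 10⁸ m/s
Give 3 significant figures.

1.99 × 10¹² m

Time → length via c.
6.64 × 10³ s × (c) = 1.99 × 10¹² m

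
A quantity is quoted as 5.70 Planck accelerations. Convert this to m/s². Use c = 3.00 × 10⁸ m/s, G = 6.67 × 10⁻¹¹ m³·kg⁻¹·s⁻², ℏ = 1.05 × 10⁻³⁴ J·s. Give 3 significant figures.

One Planck acceleration: a_P = √(c⁷/(ℏG)) = 5.59 × 10⁵¹ m/s².
5.70 × 5.59 × 10⁵¹ m/s² = 3.19 × 10⁵² m/s²

3.19 × 10⁵² m/s²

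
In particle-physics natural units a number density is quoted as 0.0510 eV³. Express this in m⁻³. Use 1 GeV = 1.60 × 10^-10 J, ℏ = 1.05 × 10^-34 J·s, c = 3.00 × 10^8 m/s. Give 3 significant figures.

Number density is [L]⁻³ = [E]³/(ℏc)³.
1 GeV³ → 1/(ℏc)³ × (1 GeV in J)³ = 1.31 × 10^47 m⁻³.
Convert the energy scale: 0.0510 eV³ = 5.10 × 10^-29 GeV³.
Result: 5.10 × 10^-29 × 1.31 × 10^47 = 6.68 × 10^18 m⁻³.

6.68 × 10^18 m⁻³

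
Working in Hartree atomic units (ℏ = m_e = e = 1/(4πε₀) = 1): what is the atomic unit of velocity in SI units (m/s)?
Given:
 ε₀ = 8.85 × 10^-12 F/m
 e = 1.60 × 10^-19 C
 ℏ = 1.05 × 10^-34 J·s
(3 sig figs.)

2.19 × 10^6 m/s

From ℏ = m_e = e = 1/(4πε₀) = 1 the velocity scale is v_au = e²/(4πε₀ℏ).
  = 2.56 × 10^-38 / 1.17 × 10^-44
  = 2.19 × 10^6 m/s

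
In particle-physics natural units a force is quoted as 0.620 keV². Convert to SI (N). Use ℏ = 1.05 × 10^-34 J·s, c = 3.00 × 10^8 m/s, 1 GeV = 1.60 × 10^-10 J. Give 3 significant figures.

Force is [E]/[L] = [E]²/(ℏc); restore (ℏc)⁻¹.
1 GeV² → 1/(ℏc) × (1 GeV in J)² = 8.13 × 10^5 N.
Convert the energy scale: 0.620 keV² = 6.20 × 10^-13 GeV².
Result: 6.20 × 10^-13 × 8.13 × 10^5 = 5.04 × 10^-7 N.

5.04 × 10^-7 N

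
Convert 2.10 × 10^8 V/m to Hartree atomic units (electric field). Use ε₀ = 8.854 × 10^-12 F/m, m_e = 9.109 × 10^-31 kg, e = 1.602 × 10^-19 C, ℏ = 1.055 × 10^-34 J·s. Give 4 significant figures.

4.093 × 10^-4

atomic unit of electric field: E_au = E_h/(e a₀) = m_e²e⁵/((4πε₀)³ℏ⁴) = 5.131 × 10^11 V/m.
2.10 × 10^8 / 5.131 × 10^11 = 4.093 × 10^-4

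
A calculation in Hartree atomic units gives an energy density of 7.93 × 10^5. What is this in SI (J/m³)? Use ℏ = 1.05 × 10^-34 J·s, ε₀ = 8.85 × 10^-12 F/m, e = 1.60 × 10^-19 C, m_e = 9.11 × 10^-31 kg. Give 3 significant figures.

One atomic unit of energy density: u_au = E_h/a₀³ = m_e⁴e¹⁰/((4πε₀)⁵ℏ⁸) = 3.01 × 10^13 J/m³.
7.93 × 10^5 × 3.01 × 10^13 J/m³ = 2.39 × 10^19 J/m³

2.39 × 10^19 J/m³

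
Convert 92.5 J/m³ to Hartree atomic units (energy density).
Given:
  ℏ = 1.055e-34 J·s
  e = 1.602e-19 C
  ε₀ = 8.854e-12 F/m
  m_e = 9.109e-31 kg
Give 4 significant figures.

3.158e-12

atomic unit of energy density: u_au = E_h/a₀³ = m_e⁴e¹⁰/((4πε₀)⁵ℏ⁸) = 2.929e13 J/m³.
92.5 / 2.929e13 = 3.158e-12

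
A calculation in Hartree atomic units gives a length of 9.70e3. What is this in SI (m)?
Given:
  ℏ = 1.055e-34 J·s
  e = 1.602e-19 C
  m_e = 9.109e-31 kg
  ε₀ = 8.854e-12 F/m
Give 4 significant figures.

5.138e-7 m

One Bohr radius: a₀ = 4πε₀ℏ²/(m_e e²) = 5.297e-11 m.
9.70e3 × 5.297e-11 m = 5.138e-7 m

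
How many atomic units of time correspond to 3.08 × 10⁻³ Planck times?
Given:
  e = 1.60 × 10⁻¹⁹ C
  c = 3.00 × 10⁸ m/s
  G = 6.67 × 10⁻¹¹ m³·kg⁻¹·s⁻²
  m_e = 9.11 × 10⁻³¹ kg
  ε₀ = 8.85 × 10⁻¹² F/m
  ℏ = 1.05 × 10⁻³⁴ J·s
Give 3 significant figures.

6.89 × 10⁻³⁰

Planck time: t_P = √(ℏG/c⁵) = 5.37 × 10⁻⁴⁴ s
atomic unit of time: τ_au = (4πε₀)²ℏ³/(m_e e⁴) = 2.40 × 10⁻¹⁷ s
3.08 × 10⁻³ × 5.37 × 10⁻⁴⁴ / 2.40 × 10⁻¹⁷ = 6.89 × 10⁻³⁰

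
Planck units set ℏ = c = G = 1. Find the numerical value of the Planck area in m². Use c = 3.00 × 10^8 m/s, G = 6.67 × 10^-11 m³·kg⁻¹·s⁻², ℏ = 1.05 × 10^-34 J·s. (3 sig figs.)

2.59 × 10^-70 m²

From ℏ = c = G = 1 the area scale is A_P = ℏG/c³.
  = 7.00 × 10^-45 / 2.70 × 10^25
  = 2.59 × 10^-70 m²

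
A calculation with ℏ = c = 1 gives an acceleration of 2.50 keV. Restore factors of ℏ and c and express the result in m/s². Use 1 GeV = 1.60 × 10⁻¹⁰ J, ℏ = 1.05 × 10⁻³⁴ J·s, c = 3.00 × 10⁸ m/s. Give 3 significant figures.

1.14 × 10²⁷ m/s²

Acceleration is [L]/[T]² = c·[E]/ℏ.
1 GeV → c/ℏ × (1 GeV in J) = 4.57 × 10³² m/s².
Convert the energy scale: 2.50 keV = 2.50 × 10⁻⁶ GeV.
Result: 2.50 × 10⁻⁶ × 4.57 × 10³² = 1.14 × 10²⁷ m/s².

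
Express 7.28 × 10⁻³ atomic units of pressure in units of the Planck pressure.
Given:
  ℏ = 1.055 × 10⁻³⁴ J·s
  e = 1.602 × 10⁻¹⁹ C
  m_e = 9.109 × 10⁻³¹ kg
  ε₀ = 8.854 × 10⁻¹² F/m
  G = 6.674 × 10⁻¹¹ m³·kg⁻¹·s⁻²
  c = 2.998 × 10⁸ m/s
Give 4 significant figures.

4.603 × 10⁻¹⁰³

atomic unit of pressure: P_au = E_h/a₀³ = m_e⁴e¹⁰/((4πε₀)⁵ℏ⁸) = 2.929 × 10¹³ Pa
Planck pressure: p_P = c⁷/(ℏG²) = 4.632 × 10¹¹³ Pa
7.28 × 10⁻³ × 2.929 × 10¹³ / 4.632 × 10¹¹³ = 4.603 × 10⁻¹⁰³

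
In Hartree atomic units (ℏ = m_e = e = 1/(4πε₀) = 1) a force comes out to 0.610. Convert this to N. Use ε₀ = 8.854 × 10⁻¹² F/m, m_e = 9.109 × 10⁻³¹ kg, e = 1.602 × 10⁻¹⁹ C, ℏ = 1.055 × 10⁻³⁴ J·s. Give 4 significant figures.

5.014 × 10⁻⁸ N

One atomic unit of force: F_au = E_h/a₀ = m_e²e⁶/((4πε₀)³ℏ⁴) = 8.220 × 10⁻⁸ N.
0.610 × 8.220 × 10⁻⁸ N = 5.014 × 10⁻⁸ N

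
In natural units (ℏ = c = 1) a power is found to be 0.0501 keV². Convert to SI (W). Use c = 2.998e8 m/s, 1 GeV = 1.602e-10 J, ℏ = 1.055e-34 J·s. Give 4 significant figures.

12.19 W

Power is [E]/[T] = [E]²/ℏ.
1 GeV² → 1/ℏ × (1 GeV in J)² = 2.433e14 W.
Convert the energy scale: 0.0501 keV² = 5.01e-14 GeV².
Result: 5.01e-14 × 2.433e14 = 12.19 W.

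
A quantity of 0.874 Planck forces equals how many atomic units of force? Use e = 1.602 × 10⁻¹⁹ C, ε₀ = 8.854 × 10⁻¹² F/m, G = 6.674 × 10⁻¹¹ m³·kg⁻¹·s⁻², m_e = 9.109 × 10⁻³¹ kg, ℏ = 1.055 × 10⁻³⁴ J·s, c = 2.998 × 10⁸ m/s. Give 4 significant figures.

1.287 × 10⁵¹

Planck force: F_P = c⁴/G = 1.210 × 10⁴⁴ N
atomic unit of force: F_au = E_h/a₀ = m_e²e⁶/((4πε₀)³ℏ⁴) = 8.220 × 10⁻⁸ N
0.874 × 1.210 × 10⁴⁴ / 8.220 × 10⁻⁸ = 1.287 × 10⁵¹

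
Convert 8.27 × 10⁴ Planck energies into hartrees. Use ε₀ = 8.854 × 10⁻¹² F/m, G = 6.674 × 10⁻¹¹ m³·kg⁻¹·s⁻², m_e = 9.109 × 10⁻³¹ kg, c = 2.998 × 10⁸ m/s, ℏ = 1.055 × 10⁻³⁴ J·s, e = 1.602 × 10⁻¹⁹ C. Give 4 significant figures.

Planck energy: E_P = √(ℏc⁵/G) = 1.957 × 10⁹ J
hartree: E_h = m_e e⁴/(4πε₀ℏ)² = 4.354 × 10⁻¹⁸ J
8.27 × 10⁴ × 1.957 × 10⁹ / 4.354 × 10⁻¹⁸ = 3.716 × 10³¹

3.716 × 10³¹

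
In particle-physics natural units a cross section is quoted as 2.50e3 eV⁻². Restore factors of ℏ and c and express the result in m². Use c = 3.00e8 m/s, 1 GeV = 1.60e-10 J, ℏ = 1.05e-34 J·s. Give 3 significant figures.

Area is [L]² = [E]⁻²·(ℏc)²; restore (ℏc)².
1 GeV⁻² → (ℏc)² × (1 GeV in J)⁻² = 3.88e-32 m².
Convert the energy scale: 2.50e3 eV⁻² = 2.50e21 GeV⁻².
Result: 2.50e21 × 3.88e-32 = 9.69e-11 m².

9.69e-11 m²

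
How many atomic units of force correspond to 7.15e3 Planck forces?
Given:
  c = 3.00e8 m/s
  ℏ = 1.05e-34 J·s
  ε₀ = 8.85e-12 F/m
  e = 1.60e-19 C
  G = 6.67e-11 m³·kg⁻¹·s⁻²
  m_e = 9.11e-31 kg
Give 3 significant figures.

Planck force: F_P = c⁴/G = 1.21e44 N
atomic unit of force: F_au = E_h/a₀ = m_e²e⁶/((4πε₀)³ℏ⁴) = 8.33e-8 N
7.15e3 × 1.21e44 / 8.33e-8 = 1.04e55

1.04e55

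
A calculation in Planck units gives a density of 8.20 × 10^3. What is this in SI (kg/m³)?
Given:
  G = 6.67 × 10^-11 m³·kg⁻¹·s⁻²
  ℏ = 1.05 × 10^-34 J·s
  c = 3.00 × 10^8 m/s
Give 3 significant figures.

One Planck density: ρ_P = c⁵/(ℏG²) = 5.20 × 10^96 kg/m³.
8.20 × 10^3 × 5.20 × 10^96 kg/m³ = 4.27 × 10^100 kg/m³

4.27 × 10^100 kg/m³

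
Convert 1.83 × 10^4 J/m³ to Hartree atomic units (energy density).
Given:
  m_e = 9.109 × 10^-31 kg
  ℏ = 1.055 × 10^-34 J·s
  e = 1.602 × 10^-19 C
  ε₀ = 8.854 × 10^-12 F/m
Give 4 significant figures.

atomic unit of energy density: u_au = E_h/a₀³ = m_e⁴e¹⁰/((4πε₀)⁵ℏ⁸) = 2.929 × 10^13 J/m³.
1.83 × 10^4 / 2.929 × 10^13 = 6.248 × 10^-10

6.248 × 10^-10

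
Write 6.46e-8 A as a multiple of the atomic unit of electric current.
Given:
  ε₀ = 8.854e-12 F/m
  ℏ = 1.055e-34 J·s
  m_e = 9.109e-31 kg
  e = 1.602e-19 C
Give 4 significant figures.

9.770e-6

atomic unit of electric current: I_au = e E_h/ℏ = m_e e⁵/((4πε₀)²ℏ³) = 6.612e-3 A.
6.46e-8 / 6.612e-3 = 9.770e-6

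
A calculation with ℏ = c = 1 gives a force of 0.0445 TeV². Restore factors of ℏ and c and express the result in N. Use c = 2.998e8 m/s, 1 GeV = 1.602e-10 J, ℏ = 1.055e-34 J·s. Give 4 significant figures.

Force is [E]/[L] = [E]²/(ℏc); restore (ℏc)⁻¹.
1 GeV² → 1/(ℏc) × (1 GeV in J)² = 8.114e5 N.
Convert the energy scale: 0.0445 TeV² = 4.45e4 GeV².
Result: 4.45e4 × 8.114e5 = 3.611e10 N.

3.611e10 N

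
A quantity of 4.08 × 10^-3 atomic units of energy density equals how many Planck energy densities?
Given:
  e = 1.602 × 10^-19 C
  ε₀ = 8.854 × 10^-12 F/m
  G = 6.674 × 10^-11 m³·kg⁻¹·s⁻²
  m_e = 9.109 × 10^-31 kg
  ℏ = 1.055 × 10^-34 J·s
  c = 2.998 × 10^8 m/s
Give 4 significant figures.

atomic unit of energy density: u_au = E_h/a₀³ = m_e⁴e¹⁰/((4πε₀)⁵ℏ⁸) = 2.929 × 10^13 J/m³
Planck energy density: u_P = c⁷/(ℏG²) = 4.632 × 10^113 J/m³
4.08 × 10^-3 × 2.929 × 10^13 / 4.632 × 10^113 = 2.580 × 10^-103

2.580 × 10^-103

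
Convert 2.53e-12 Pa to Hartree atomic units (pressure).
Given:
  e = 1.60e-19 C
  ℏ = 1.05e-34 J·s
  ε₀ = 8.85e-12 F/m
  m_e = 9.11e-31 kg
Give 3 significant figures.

atomic unit of pressure: P_au = E_h/a₀³ = m_e⁴e¹⁰/((4πε₀)⁵ℏ⁸) = 3.01e13 Pa.
2.53e-12 / 3.01e13 = 8.40e-26

8.40e-26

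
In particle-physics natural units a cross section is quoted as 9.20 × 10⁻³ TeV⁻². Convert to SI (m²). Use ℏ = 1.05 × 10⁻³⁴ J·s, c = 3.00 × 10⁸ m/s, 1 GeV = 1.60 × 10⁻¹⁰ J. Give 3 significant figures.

3.57 × 10⁻⁴⁰ m²

Area is [L]² = [E]⁻²·(ℏc)²; restore (ℏc)².
1 GeV⁻² → (ℏc)² × (1 GeV in J)⁻² = 3.88 × 10⁻³² m².
Convert the energy scale: 9.20 × 10⁻³ TeV⁻² = 9.20 × 10⁻⁹ GeV⁻².
Result: 9.20 × 10⁻⁹ × 3.88 × 10⁻³² = 3.57 × 10⁻⁴⁰ m².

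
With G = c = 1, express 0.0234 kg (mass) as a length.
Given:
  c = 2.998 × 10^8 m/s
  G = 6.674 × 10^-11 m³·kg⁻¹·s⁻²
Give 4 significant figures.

In G = c = 1 units mass has dimensions of length; the conversion factor is G/c².
0.0234 kg × (G/c²) = 1.738 × 10^-29 m

1.738 × 10^-29 m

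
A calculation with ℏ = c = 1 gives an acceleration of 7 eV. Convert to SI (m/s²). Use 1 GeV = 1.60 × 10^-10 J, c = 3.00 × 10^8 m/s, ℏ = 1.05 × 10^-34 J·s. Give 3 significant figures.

3.20 × 10^24 m/s²

Acceleration is [L]/[T]² = c·[E]/ℏ.
1 GeV → c/ℏ × (1 GeV in J) = 4.57 × 10^32 m/s².
Convert the energy scale: 7 eV = 7.00 × 10^-9 GeV.
Result: 7.00 × 10^-9 × 4.57 × 10^32 = 3.20 × 10^24 m/s².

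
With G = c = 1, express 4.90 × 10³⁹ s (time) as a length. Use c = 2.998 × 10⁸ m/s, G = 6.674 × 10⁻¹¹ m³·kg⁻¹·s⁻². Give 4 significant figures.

Time → length via c.
4.90 × 10³⁹ s × (c) = 1.469 × 10⁴⁸ m

1.469 × 10⁴⁸ m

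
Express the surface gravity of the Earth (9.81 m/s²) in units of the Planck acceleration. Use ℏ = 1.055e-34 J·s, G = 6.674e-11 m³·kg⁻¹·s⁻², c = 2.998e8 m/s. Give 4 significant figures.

1.764e-51

Planck acceleration: a_P = √(c⁷/(ℏG)) = 5.560e51 m/s².
9.81 / 5.560e51 = 1.764e-51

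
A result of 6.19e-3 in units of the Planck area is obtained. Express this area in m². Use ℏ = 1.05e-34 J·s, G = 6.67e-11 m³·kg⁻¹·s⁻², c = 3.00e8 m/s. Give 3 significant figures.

1.61e-72 m²

One Planck area: A_P = ℏG/c³ = 2.59e-70 m².
6.19e-3 × 2.59e-70 m² = 1.61e-72 m²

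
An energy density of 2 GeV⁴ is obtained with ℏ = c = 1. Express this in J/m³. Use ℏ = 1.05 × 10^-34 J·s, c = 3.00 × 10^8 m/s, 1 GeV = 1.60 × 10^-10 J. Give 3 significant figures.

4.19 × 10^37 J/m³

[E]/[L]³ = [E]⁴/(ℏc)³; restore (ℏc)⁻³.
1 GeV⁴ → 1/(ℏc)³ × (1 GeV in J)⁴ = 2.10 × 10^37 J/m³.
Result: 2 × 2.10 × 10^37 = 4.19 × 10^37 J/m³.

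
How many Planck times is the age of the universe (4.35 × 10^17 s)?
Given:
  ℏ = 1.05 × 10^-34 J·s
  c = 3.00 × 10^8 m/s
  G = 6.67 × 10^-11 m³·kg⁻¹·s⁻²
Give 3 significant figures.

Planck time: t_P = √(ℏG/c⁵) = 5.37 × 10^-44 s.
4.35 × 10^17 / 5.37 × 10^-44 = 8.10 × 10^60

8.10 × 10^60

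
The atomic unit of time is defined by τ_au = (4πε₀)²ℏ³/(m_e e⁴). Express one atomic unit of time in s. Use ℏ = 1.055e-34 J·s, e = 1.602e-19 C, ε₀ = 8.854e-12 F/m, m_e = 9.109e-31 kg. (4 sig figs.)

τ_au = (4πε₀)²ℏ³/(m_e e⁴)
E_h = 4.354e-18 J
ℏ/E_h = 2.423e-17 s

2.423e-17 s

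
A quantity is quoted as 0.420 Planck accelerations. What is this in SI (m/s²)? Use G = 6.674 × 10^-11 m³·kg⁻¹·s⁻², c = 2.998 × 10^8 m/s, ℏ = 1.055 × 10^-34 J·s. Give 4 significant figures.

One Planck acceleration: a_P = √(c⁷/(ℏG)) = 5.560 × 10^51 m/s².
0.420 × 5.560 × 10^51 m/s² = 2.335 × 10^51 m/s²

2.335 × 10^51 m/s²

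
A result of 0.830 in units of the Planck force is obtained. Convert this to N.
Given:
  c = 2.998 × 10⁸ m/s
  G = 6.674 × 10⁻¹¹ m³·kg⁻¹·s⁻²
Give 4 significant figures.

1.005 × 10⁴⁴ N

One Planck force: F_P = c⁴/G = 1.210 × 10⁴⁴ N.
0.830 × 1.210 × 10⁴⁴ N = 1.005 × 10⁴⁴ N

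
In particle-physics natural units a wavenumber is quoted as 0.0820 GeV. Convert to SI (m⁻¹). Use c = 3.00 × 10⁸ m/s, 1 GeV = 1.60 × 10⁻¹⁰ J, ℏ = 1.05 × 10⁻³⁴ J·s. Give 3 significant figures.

Inverse length is [E]/(ℏc).
1 GeV → 1/(ℏc) × (1 GeV in J) = 5.08 × 10¹⁵ m⁻¹.
Result: 0.0820 × 5.08 × 10¹⁵ = 4.17 × 10¹⁴ m⁻¹.

4.17 × 10¹⁴ m⁻¹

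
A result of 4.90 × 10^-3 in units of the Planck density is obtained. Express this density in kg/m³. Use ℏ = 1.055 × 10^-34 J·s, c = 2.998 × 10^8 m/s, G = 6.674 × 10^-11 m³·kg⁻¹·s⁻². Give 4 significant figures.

One Planck density: ρ_P = c⁵/(ℏG²) = 5.154 × 10^96 kg/m³.
4.90 × 10^-3 × 5.154 × 10^96 kg/m³ = 2.525 × 10^94 kg/m³

2.525 × 10^94 kg/m³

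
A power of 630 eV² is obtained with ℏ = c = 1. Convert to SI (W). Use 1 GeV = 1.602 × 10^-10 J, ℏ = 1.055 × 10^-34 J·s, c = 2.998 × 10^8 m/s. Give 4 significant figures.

0.1533 W

Power is [E]/[T] = [E]²/ℏ.
1 GeV² → 1/ℏ × (1 GeV in J)² = 2.433 × 10^14 W.
Convert the energy scale: 630 eV² = 6.30 × 10^-16 GeV².
Result: 6.30 × 10^-16 × 2.433 × 10^14 = 0.1533 W.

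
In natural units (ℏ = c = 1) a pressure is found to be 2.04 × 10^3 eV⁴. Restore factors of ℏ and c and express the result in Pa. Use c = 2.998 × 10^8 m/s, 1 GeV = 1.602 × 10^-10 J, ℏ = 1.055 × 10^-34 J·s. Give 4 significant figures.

4.246 × 10^4 Pa

Pressure is [E]/[L]³ = [E]⁴/(ℏc)³.
1 GeV⁴ → 1/(ℏc)³ × (1 GeV in J)⁴ = 2.082 × 10^37 Pa.
Convert the energy scale: 2.04 × 10^3 eV⁴ = 2.04 × 10^-33 GeV⁴.
Result: 2.04 × 10^-33 × 2.082 × 10^37 = 4.246 × 10^4 Pa.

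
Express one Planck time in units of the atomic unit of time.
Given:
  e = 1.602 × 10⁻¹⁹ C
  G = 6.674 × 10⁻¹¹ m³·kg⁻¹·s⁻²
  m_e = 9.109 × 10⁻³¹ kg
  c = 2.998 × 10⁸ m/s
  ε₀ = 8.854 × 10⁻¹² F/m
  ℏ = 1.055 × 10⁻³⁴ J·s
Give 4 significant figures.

Planck time: t_P = √(ℏG/c⁵) = 5.392 × 10⁻⁴⁴ s
atomic unit of time: τ_au = (4πε₀)²ℏ³/(m_e e⁴) = 2.423 × 10⁻¹⁷ s
ratio = 5.392 × 10⁻⁴⁴ / 2.423 × 10⁻¹⁷ = 2.225 × 10⁻²⁷

2.225 × 10⁻²⁷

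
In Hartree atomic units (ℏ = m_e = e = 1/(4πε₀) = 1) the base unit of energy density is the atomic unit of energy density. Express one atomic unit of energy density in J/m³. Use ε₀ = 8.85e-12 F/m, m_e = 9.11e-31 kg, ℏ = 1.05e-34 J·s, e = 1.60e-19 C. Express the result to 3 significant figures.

u_au = E_h/a₀³ = m_e⁴e¹⁰/((4πε₀)⁵ℏ⁸)
E_h = 4.38e-18 J
a₀ = 5.26e-11 m
E_h/a₀³ = 3.01e13 J/m³

3.01e13 J/m³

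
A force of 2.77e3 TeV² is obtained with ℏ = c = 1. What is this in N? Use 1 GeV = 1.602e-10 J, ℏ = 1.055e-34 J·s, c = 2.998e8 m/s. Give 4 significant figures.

2.248e15 N

Force is [E]/[L] = [E]²/(ℏc); restore (ℏc)⁻¹.
1 GeV² → 1/(ℏc) × (1 GeV in J)² = 8.114e5 N.
Convert the energy scale: 2.77e3 TeV² = 2.77e9 GeV².
Result: 2.77e9 × 8.114e5 = 2.248e15 N.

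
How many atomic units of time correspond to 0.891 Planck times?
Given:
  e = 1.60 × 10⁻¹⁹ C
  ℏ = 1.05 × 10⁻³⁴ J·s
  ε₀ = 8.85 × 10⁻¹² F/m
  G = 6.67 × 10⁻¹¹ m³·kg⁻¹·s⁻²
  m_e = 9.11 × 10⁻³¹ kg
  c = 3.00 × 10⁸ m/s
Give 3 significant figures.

1.99 × 10⁻²⁷

Planck time: t_P = √(ℏG/c⁵) = 5.37 × 10⁻⁴⁴ s
atomic unit of time: τ_au = (4πε₀)²ℏ³/(m_e e⁴) = 2.40 × 10⁻¹⁷ s
0.891 × 5.37 × 10⁻⁴⁴ / 2.40 × 10⁻¹⁷ = 1.99 × 10⁻²⁷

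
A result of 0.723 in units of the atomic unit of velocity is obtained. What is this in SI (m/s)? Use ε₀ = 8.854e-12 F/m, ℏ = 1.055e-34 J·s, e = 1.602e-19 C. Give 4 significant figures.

1.581e6 m/s

One atomic unit of velocity: v_au = e²/(4πε₀ℏ) = 2.186e6 m/s.
0.723 × 2.186e6 m/s = 1.581e6 m/s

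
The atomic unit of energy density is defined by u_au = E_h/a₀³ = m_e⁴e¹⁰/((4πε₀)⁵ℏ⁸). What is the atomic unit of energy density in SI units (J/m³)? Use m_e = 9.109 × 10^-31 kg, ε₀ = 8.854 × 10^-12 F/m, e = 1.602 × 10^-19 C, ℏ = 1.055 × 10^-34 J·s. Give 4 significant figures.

u_au = E_h/a₀³ = m_e⁴e¹⁰/((4πε₀)⁵ℏ⁸)
E_h = 4.354 × 10^-18 J
a₀ = 5.297 × 10^-11 m
E_h/a₀³ = 2.929 × 10^13 J/m³

2.929 × 10^13 J/m³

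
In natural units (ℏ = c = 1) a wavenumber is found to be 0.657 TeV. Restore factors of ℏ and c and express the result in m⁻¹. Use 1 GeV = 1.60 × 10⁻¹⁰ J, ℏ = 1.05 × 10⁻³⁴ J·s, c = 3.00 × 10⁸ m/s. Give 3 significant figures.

3.34 × 10¹⁸ m⁻¹

Inverse length is [E]/(ℏc).
1 GeV → 1/(ℏc) × (1 GeV in J) = 5.08 × 10¹⁵ m⁻¹.
Convert the energy scale: 0.657 TeV = 657 GeV.
Result: 657 × 5.08 × 10¹⁵ = 3.34 × 10¹⁸ m⁻¹.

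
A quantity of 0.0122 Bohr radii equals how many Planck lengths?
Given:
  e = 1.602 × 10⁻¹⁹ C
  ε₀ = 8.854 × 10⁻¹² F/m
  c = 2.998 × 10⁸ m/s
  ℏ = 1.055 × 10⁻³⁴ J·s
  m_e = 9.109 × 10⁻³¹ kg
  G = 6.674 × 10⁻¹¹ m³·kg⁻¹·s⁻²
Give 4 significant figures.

3.998 × 10²²

Bohr radius: a₀ = 4πε₀ℏ²/(m_e e²) = 5.297 × 10⁻¹¹ m
Planck length: ℓ_P = √(ℏG/c³) = 1.616 × 10⁻³⁵ m
0.0122 × 5.297 × 10⁻¹¹ / 1.616 × 10⁻³⁵ = 3.998 × 10²²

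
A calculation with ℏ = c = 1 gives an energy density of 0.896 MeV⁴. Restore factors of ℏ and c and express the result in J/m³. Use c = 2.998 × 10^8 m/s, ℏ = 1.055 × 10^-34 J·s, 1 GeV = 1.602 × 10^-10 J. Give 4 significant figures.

[E]/[L]³ = [E]⁴/(ℏc)³; restore (ℏc)⁻³.
1 GeV⁴ → 1/(ℏc)³ × (1 GeV in J)⁴ = 2.082 × 10^37 J/m³.
Convert the energy scale: 0.896 MeV⁴ = 8.96 × 10^-13 GeV⁴.
Result: 8.96 × 10^-13 × 2.082 × 10^37 = 1.865 × 10^25 J/m³.

1.865 × 10^25 J/m³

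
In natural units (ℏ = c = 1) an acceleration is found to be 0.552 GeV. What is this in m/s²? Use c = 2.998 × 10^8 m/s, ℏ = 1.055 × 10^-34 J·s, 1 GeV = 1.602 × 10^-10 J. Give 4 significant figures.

Acceleration is [L]/[T]² = c·[E]/ℏ.
1 GeV → c/ℏ × (1 GeV in J) = 4.552 × 10^32 m/s².
Result: 0.552 × 4.552 × 10^32 = 2.513 × 10^32 m/s².

2.513 × 10^32 m/s²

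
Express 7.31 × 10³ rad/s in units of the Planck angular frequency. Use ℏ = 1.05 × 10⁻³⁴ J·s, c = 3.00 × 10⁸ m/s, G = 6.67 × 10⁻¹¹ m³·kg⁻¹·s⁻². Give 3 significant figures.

3.92 × 10⁻⁴⁰

Planck angular frequency: ω_P = √(c⁵/(ℏG)) = 1.86 × 10⁴³ rad/s.
7.31 × 10³ / 1.86 × 10⁴³ = 3.92 × 10⁻⁴⁰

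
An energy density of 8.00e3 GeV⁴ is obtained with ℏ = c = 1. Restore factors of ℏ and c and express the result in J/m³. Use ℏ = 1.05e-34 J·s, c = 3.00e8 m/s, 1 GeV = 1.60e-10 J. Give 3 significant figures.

[E]/[L]³ = [E]⁴/(ℏc)³; restore (ℏc)⁻³.
1 GeV⁴ → 1/(ℏc)³ × (1 GeV in J)⁴ = 2.10e37 J/m³.
Result: 8.00e3 × 2.10e37 = 1.68e41 J/m³.

1.68e41 J/m³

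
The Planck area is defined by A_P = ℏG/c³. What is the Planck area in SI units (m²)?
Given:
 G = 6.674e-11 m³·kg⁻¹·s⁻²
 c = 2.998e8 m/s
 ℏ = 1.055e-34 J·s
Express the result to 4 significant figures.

A_P = ℏG/c³
  = 7.041e-45 / 2.695e25
  = 2.613e-70 m²

2.613e-70 m²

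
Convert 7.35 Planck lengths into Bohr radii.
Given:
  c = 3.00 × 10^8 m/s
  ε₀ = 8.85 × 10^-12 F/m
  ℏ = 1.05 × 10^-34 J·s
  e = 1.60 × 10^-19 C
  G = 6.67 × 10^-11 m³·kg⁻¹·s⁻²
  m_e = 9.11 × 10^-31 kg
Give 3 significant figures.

Planck length: ℓ_P = √(ℏG/c³) = 1.61 × 10^-35 m
Bohr radius: a₀ = 4πε₀ℏ²/(m_e e²) = 5.26 × 10^-11 m
7.35 × 1.61 × 10^-35 / 5.26 × 10^-11 = 2.25 × 10^-24

2.25 × 10^-24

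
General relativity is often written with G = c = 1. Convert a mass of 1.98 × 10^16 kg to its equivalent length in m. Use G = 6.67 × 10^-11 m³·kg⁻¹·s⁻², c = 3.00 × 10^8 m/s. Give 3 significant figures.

In G = c = 1 units mass has dimensions of length; the conversion factor is G/c².
1.98 × 10^16 kg × (G/c²) = 1.47 × 10^-11 m

1.47 × 10^-11 m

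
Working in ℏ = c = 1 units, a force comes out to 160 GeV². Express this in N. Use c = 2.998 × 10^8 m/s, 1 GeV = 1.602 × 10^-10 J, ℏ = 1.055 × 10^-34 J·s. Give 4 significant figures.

Force is [E]/[L] = [E]²/(ℏc); restore (ℏc)⁻¹.
1 GeV² → 1/(ℏc) × (1 GeV in J)² = 8.114 × 10^5 N.
Result: 160 × 8.114 × 10^5 = 1.298 × 10^8 N.

1.298 × 10^8 N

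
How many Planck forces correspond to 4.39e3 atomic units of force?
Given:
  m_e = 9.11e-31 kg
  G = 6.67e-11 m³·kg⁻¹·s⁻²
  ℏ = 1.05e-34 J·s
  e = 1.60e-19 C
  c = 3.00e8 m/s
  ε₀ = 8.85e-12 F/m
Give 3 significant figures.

atomic unit of force: F_au = E_h/a₀ = m_e²e⁶/((4πε₀)³ℏ⁴) = 8.33e-8 N
Planck force: F_P = c⁴/G = 1.21e44 N
4.39e3 × 8.33e-8 / 1.21e44 = 3.01e-48

3.01e-48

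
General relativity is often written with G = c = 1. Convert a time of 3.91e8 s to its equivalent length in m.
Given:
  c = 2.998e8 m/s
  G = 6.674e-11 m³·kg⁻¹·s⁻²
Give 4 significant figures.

1.172e17 m

Time → length via c.
3.91e8 s × (c) = 1.172e17 m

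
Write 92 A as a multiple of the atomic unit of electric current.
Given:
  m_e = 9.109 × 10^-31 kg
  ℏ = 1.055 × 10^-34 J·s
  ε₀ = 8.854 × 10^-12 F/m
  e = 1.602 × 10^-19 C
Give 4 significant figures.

atomic unit of electric current: I_au = e E_h/ℏ = m_e e⁵/((4πε₀)²ℏ³) = 6.612 × 10^-3 A.
92 / 6.612 × 10^-3 = 1.391 × 10^4

1.391 × 10^4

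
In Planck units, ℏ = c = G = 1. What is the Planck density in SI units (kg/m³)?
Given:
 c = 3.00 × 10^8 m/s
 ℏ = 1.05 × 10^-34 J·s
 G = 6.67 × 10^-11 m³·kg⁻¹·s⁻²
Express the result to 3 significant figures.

The unique combination of the constants set to 1 with dimensions of density is ρ_P = c⁵/(ℏG²).
  = 2.43 × 10^42 / 4.67 × 10^-55
  = 5.20 × 10^96 kg/m³

5.20 × 10^96 kg/m³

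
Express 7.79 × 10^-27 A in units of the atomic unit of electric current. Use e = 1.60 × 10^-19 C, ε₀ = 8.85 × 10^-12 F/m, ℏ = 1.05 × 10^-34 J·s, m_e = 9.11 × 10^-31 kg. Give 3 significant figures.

atomic unit of electric current: I_au = e E_h/ℏ = m_e e⁵/((4πε₀)²ℏ³) = 6.67 × 10^-3 A.
7.79 × 10^-27 / 6.67 × 10^-3 = 1.17 × 10^-24

1.17 × 10^-24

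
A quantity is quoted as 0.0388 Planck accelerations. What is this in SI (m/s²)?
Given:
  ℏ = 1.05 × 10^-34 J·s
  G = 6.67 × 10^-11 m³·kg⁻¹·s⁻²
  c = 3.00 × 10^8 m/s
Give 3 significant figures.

One Planck acceleration: a_P = √(c⁷/(ℏG)) = 5.59 × 10^51 m/s².
0.0388 × 5.59 × 10^51 m/s² = 2.17 × 10^50 m/s²

2.17 × 10^50 m/s²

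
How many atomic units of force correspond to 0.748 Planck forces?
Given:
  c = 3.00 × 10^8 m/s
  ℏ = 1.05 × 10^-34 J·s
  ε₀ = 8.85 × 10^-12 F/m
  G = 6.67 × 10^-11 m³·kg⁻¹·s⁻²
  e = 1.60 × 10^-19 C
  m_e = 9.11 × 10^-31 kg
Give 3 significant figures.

Planck force: F_P = c⁴/G = 1.21 × 10^44 N
atomic unit of force: F_au = E_h/a₀ = m_e²e⁶/((4πε₀)³ℏ⁴) = 8.33 × 10^-8 N
0.748 × 1.21 × 10^44 / 8.33 × 10^-8 = 1.09 × 10^51

1.09 × 10^51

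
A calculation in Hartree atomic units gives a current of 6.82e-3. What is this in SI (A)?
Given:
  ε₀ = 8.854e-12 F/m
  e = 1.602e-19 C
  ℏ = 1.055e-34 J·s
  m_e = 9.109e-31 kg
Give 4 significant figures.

4.509e-5 A

One atomic unit of electric current: I_au = e E_h/ℏ = m_e e⁵/((4πε₀)²ℏ³) = 6.612e-3 A.
6.82e-3 × 6.612e-3 A = 4.509e-5 A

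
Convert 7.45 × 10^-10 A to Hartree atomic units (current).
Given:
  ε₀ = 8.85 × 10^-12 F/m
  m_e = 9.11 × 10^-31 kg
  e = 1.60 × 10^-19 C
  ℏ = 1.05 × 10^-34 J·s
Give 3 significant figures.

1.12 × 10^-7

atomic unit of electric current: I_au = e E_h/ℏ = m_e e⁵/((4πε₀)²ℏ³) = 6.67 × 10^-3 A.
7.45 × 10^-10 / 6.67 × 10^-3 = 1.12 × 10^-7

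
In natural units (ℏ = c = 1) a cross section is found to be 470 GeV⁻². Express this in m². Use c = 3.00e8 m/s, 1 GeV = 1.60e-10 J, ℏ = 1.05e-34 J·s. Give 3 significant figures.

1.82e-29 m²

Area is [L]² = [E]⁻²·(ℏc)²; restore (ℏc)².
1 GeV⁻² → (ℏc)² × (1 GeV in J)⁻² = 3.88e-32 m².
Result: 470 × 3.88e-32 = 1.82e-29 m².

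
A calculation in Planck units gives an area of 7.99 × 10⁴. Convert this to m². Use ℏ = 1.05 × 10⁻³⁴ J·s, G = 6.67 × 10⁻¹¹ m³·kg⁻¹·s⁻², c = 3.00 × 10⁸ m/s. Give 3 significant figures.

One Planck area: A_P = ℏG/c³ = 2.59 × 10⁻⁷⁰ m².
7.99 × 10⁴ × 2.59 × 10⁻⁷⁰ m² = 2.07 × 10⁻⁶⁵ m²

2.07 × 10⁻⁶⁵ m²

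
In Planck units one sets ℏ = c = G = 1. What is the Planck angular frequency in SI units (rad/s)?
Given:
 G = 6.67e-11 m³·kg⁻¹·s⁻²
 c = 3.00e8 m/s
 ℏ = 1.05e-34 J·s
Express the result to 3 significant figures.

1.86e43 rad/s

ω_P = √(c⁵/(ℏG))
  = √(3.47e86)
  = 1.86e43 rad/s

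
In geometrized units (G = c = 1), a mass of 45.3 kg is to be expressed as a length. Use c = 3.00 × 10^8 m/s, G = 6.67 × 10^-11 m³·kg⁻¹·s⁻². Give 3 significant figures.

In G = c = 1 units mass has dimensions of length; the conversion factor is G/c².
45.3 kg × (G/c²) = 3.36 × 10^-26 m

3.36 × 10^-26 m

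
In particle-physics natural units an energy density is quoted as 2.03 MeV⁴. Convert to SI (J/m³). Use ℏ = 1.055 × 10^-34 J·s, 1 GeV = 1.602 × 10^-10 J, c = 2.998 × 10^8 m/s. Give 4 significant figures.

4.226 × 10^25 J/m³

[E]/[L]³ = [E]⁴/(ℏc)³; restore (ℏc)⁻³.
1 GeV⁴ → 1/(ℏc)³ × (1 GeV in J)⁴ = 2.082 × 10^37 J/m³.
Convert the energy scale: 2.03 MeV⁴ = 2.03 × 10^-12 GeV⁴.
Result: 2.03 × 10^-12 × 2.082 × 10^37 = 4.226 × 10^25 J/m³.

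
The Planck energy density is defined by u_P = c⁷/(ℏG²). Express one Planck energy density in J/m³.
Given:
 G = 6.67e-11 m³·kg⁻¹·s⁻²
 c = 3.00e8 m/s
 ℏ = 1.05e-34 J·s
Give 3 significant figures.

4.68e113 J/m³

u_P = c⁷/(ℏG²)
  = 2.19e59 / 4.67e-55
  = 4.68e113 J/m³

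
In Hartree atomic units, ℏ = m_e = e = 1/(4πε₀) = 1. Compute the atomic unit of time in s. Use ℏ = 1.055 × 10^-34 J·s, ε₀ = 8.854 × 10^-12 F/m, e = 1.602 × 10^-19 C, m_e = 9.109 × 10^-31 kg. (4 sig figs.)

2.423 × 10^-17 s

From ℏ = m_e = e = 1/(4πε₀) = 1 the time scale is τ_au = (4πε₀)²ℏ³/(m_e e⁴).
E_h = 4.354 × 10^-18 J
ℏ/E_h = 2.423 × 10^-17 s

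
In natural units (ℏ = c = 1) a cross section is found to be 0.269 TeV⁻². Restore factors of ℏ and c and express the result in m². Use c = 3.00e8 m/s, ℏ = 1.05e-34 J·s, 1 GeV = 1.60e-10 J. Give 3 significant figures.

Area is [L]² = [E]⁻²·(ℏc)²; restore (ℏc)².
1 GeV⁻² → (ℏc)² × (1 GeV in J)⁻² = 3.88e-32 m².
Convert the energy scale: 0.269 TeV⁻² = 2.69e-7 GeV⁻².
Result: 2.69e-7 × 3.88e-32 = 1.04e-38 m².

1.04e-38 m²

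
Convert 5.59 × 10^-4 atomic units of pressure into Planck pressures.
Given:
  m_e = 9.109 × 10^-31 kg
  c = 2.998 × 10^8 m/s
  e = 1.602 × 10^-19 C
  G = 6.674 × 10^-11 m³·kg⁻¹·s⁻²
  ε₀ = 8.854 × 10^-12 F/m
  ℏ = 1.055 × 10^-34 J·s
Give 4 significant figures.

3.535 × 10^-104

atomic unit of pressure: P_au = E_h/a₀³ = m_e⁴e¹⁰/((4πε₀)⁵ℏ⁸) = 2.929 × 10^13 Pa
Planck pressure: p_P = c⁷/(ℏG²) = 4.632 × 10^113 Pa
5.59 × 10^-4 × 2.929 × 10^13 / 4.632 × 10^113 = 3.535 × 10^-104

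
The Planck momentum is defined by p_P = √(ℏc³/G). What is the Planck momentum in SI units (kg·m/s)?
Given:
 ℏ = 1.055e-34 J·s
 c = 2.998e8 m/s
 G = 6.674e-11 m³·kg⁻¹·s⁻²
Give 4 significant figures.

6.527 kg·m/s

p_P = √(ℏc³/G)
  = √(42.60)
  = 6.527 kg·m/s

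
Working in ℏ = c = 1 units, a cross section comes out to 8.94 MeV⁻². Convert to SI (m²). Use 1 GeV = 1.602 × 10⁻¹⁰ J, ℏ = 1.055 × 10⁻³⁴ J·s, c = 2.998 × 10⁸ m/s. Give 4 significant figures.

3.485 × 10⁻²⁵ m²

Area is [L]² = [E]⁻²·(ℏc)²; restore (ℏc)².
1 GeV⁻² → (ℏc)² × (1 GeV in J)⁻² = 3.898 × 10⁻³² m².
Convert the energy scale: 8.94 MeV⁻² = 8.94 × 10⁶ GeV⁻².
Result: 8.94 × 10⁶ × 3.898 × 10⁻³² = 3.485 × 10⁻²⁵ m².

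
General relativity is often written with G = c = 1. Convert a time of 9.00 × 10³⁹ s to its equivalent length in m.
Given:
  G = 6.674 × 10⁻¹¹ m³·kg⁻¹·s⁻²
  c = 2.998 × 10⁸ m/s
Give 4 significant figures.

Time → length via c.
9.00 × 10³⁹ s × (c) = 2.698 × 10⁴⁸ m

2.698 × 10⁴⁸ m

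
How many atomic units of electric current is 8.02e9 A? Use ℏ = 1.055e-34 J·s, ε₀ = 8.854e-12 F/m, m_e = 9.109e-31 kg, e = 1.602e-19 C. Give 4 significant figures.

1.213e12

atomic unit of electric current: I_au = e E_h/ℏ = m_e e⁵/((4πε₀)²ℏ³) = 6.612e-3 A.
8.02e9 / 6.612e-3 = 1.213e12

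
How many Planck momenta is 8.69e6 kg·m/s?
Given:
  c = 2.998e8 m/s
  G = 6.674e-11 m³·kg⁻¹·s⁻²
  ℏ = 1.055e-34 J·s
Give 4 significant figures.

Planck momentum: p_P = √(ℏc³/G) = 6.527 kg·m/s.
8.69e6 / 6.527 = 1.331e6

1.331e6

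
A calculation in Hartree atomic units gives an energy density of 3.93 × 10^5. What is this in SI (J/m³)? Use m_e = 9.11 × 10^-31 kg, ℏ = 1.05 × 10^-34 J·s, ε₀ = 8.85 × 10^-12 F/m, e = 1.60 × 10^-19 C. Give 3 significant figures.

1.18 × 10^19 J/m³

One atomic unit of energy density: u_au = E_h/a₀³ = m_e⁴e¹⁰/((4πε₀)⁵ℏ⁸) = 3.01 × 10^13 J/m³.
3.93 × 10^5 × 3.01 × 10^13 J/m³ = 1.18 × 10^19 J/m³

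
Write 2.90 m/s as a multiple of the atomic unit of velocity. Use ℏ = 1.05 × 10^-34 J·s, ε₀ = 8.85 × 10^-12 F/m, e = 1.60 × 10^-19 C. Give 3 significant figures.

atomic unit of velocity: v_au = e²/(4πε₀ℏ) = 2.19 × 10^6 m/s.
2.90 / 2.19 × 10^6 = 1.32 × 10^-6

1.32 × 10^-6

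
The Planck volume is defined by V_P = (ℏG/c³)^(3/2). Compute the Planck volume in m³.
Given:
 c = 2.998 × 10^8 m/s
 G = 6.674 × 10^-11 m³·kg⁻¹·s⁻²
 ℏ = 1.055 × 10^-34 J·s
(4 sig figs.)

V_P = (ℏG/c³)^(3/2)
  = √(1.784 × 10^-209)
  = 4.224 × 10^-105 m³

4.224 × 10^-105 m³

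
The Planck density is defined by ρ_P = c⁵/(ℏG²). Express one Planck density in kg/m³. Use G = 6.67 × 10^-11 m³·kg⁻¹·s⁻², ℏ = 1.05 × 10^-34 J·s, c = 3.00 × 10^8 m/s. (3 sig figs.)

ρ_P = c⁵/(ℏG²)
  = 2.43 × 10^42 / 4.67 × 10^-55
  = 5.20 × 10^96 kg/m³

5.20 × 10^96 kg/m³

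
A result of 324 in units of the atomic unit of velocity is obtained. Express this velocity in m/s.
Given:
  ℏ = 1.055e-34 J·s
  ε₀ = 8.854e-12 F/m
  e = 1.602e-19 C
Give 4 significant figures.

7.084e8 m/s

One atomic unit of velocity: v_au = e²/(4πε₀ℏ) = 2.186e6 m/s.
324 × 2.186e6 m/s = 7.084e8 m/s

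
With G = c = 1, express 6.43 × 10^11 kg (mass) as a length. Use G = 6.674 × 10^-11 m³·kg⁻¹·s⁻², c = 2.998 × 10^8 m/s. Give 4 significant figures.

4.775 × 10^-16 m

In G = c = 1 units mass has dimensions of length; the conversion factor is G/c².
6.43 × 10^11 kg × (G/c²) = 4.775 × 10^-16 m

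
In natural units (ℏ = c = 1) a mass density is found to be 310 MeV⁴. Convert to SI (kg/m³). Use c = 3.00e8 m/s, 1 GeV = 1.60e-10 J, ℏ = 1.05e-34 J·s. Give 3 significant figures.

Mass density is [E]/(c²[L]³) = [E]⁴/(ℏ³c⁵).
1 GeV⁴ → 1/(ℏ³c⁵) × (1 GeV in J)⁴ = 2.33e20 kg/m³.
Convert the energy scale: 310 MeV⁴ = 3.10e-10 GeV⁴.
Result: 3.10e-10 × 2.33e20 = 7.22e10 kg/m³.

7.22e10 kg/m³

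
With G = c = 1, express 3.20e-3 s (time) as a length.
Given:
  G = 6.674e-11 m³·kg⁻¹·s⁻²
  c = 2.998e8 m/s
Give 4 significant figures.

9.594e5 m

Time → length via c.
3.20e-3 s × (c) = 9.594e5 m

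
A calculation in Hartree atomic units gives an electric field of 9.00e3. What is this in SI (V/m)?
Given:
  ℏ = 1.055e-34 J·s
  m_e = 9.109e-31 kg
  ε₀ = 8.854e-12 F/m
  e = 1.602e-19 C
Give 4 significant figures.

One atomic unit of electric field: E_au = E_h/(e a₀) = m_e²e⁵/((4πε₀)³ℏ⁴) = 5.131e11 V/m.
9.00e3 × 5.131e11 V/m = 4.618e15 V/m

4.618e15 V/m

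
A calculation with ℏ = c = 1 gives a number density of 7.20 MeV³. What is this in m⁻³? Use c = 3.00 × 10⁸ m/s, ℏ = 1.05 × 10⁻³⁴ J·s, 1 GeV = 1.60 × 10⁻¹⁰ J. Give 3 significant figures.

9.44 × 10³⁸ m⁻³

Number density is [L]⁻³ = [E]³/(ℏc)³.
1 GeV³ → 1/(ℏc)³ × (1 GeV in J)³ = 1.31 × 10⁴⁷ m⁻³.
Convert the energy scale: 7.20 MeV³ = 7.20 × 10⁻⁹ GeV³.
Result: 7.20 × 10⁻⁹ × 1.31 × 10⁴⁷ = 9.44 × 10³⁸ m⁻³.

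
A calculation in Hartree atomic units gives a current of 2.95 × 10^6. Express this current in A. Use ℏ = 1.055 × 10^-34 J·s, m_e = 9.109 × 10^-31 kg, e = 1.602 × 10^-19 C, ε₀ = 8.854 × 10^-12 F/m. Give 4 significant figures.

1.951 × 10^4 A

One atomic unit of electric current: I_au = e E_h/ℏ = m_e e⁵/((4πε₀)²ℏ³) = 6.612 × 10^-3 A.
2.95 × 10^6 × 6.612 × 10^-3 A = 1.951 × 10^4 A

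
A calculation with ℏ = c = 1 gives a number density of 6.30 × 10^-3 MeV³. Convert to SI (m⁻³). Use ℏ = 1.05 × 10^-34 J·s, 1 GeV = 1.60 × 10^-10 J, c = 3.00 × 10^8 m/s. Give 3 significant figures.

8.26 × 10^35 m⁻³

Number density is [L]⁻³ = [E]³/(ℏc)³.
1 GeV³ → 1/(ℏc)³ × (1 GeV in J)³ = 1.31 × 10^47 m⁻³.
Convert the energy scale: 6.30 × 10^-3 MeV³ = 6.30 × 10^-12 GeV³.
Result: 6.30 × 10^-12 × 1.31 × 10^47 = 8.26 × 10^35 m⁻³.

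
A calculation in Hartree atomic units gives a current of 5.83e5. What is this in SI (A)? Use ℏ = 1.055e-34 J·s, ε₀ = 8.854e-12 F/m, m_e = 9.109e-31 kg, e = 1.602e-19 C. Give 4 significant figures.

3.855e3 A

One atomic unit of electric current: I_au = e E_h/ℏ = m_e e⁵/((4πε₀)²ℏ³) = 6.612e-3 A.
5.83e5 × 6.612e-3 A = 3.855e3 A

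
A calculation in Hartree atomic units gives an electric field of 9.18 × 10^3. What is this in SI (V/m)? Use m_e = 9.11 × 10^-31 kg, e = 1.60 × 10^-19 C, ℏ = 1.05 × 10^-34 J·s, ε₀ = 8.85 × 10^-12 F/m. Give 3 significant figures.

4.78 × 10^15 V/m

One atomic unit of electric field: E_au = E_h/(e a₀) = m_e²e⁵/((4πε₀)³ℏ⁴) = 5.20 × 10^11 V/m.
9.18 × 10^3 × 5.20 × 10^11 V/m = 4.78 × 10^15 V/m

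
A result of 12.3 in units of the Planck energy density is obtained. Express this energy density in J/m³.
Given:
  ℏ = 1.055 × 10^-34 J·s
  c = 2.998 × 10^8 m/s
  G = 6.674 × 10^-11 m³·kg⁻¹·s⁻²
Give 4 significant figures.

One Planck energy density: u_P = c⁷/(ℏG²) = 4.632 × 10^113 J/m³.
12.3 × 4.632 × 10^113 J/m³ = 5.698 × 10^114 J/m³

5.698 × 10^114 J/m³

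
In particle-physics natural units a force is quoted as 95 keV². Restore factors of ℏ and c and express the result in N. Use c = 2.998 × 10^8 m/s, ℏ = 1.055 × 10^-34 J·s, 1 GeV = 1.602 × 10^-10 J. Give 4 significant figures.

Force is [E]/[L] = [E]²/(ℏc); restore (ℏc)⁻¹.
1 GeV² → 1/(ℏc) × (1 GeV in J)² = 8.114 × 10^5 N.
Convert the energy scale: 95 keV² = 9.50 × 10^-11 GeV².
Result: 9.50 × 10^-11 × 8.114 × 10^5 = 7.708 × 10^-5 N.

7.708 × 10^-5 N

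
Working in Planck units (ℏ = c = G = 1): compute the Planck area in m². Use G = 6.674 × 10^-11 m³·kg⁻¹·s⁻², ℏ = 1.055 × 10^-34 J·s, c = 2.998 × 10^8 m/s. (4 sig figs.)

From ℏ = c = G = 1 the area scale is A_P = ℏG/c³.
  = 7.041 × 10^-45 / 2.695 × 10^25
  = 2.613 × 10^-70 m²

2.613 × 10^-70 m²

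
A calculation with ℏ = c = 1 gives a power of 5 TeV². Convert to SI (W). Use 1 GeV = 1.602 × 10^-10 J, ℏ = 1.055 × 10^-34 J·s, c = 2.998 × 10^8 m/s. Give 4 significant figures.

Power is [E]/[T] = [E]²/ℏ.
1 GeV² → 1/ℏ × (1 GeV in J)² = 2.433 × 10^14 W.
Convert the energy scale: 5 TeV² = 5.00 × 10^6 GeV².
Result: 5.00 × 10^6 × 2.433 × 10^14 = 1.216 × 10^21 W.

1.216 × 10^21 W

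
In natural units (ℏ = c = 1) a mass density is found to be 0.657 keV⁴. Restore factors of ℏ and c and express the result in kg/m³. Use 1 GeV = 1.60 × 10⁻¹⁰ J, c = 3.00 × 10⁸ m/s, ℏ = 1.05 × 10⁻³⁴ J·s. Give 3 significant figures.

1.53 × 10⁻⁴ kg/m³

Mass density is [E]/(c²[L]³) = [E]⁴/(ℏ³c⁵).
1 GeV⁴ → 1/(ℏ³c⁵) × (1 GeV in J)⁴ = 2.33 × 10²⁰ kg/m³.
Convert the energy scale: 0.657 keV⁴ = 6.57 × 10⁻²⁵ GeV⁴.
Result: 6.57 × 10⁻²⁵ × 2.33 × 10²⁰ = 1.53 × 10⁻⁴ kg/m³.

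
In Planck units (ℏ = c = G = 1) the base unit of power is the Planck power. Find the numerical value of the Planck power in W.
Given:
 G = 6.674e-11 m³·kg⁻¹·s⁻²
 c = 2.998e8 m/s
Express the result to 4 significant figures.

P_P = c⁵/G
  = 2.422e42 / 6.674e-11
  = 3.629e52 W

3.629e52 W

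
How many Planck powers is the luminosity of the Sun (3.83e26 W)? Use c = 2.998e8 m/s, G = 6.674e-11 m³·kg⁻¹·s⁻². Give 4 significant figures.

1.055e-26

Planck power: P_P = c⁵/G = 3.629e52 W.
3.83e26 / 3.629e52 = 1.055e-26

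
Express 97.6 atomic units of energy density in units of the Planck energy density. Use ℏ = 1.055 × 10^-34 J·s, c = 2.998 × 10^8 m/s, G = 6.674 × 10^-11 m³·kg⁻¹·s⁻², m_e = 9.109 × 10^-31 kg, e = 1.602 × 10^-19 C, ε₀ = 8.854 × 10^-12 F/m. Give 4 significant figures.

atomic unit of energy density: u_au = E_h/a₀³ = m_e⁴e¹⁰/((4πε₀)⁵ℏ⁸) = 2.929 × 10^13 J/m³
Planck energy density: u_P = c⁷/(ℏG²) = 4.632 × 10^113 J/m³
97.6 × 2.929 × 10^13 / 4.632 × 10^113 = 6.172 × 10^-99

6.172 × 10^-99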